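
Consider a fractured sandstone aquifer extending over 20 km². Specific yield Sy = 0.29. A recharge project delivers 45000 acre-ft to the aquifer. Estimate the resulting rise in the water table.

Δh ≈ 9.57 m

A = 20 km² = 2 × 10^7 m²
ΔV = 45000 acre-ft = 5.551 × 10^7 m³
Δh = ΔV / (Sy × A) = 5.551 × 10^7 m³ / (0.29 × 2 × 10^7 m²) = 9.57 m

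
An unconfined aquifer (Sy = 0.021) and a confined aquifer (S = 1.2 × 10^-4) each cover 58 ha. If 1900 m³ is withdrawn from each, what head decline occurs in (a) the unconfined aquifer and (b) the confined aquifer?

Δh_u ≈ 0.156 m; Δh_c ≈ 27.3 m

A = 58 ha = 5.8 × 10^5 m²
Unconfined: Δh_u = ΔV/(Sy·A) = 1900/(0.021 × 5.8 × 10^5) = 0.156 m
Confined: Δh_c = ΔV/(S·A) = 1900/(1.2 × 10^-4 × 5.8 × 10^5) = 27.3 m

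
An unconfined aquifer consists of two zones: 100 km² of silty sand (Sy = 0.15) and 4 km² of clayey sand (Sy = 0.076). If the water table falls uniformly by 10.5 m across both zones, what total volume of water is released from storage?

ΔV ≈ 1.61 × 10^8 m³

A₁ = 100 km² = 1 × 10^8 m²; A₂ = 4 km² = 4 × 10^6 m²
ΔV₁ = 0.15 × 1 × 10^8 × 10.5 = 1.575 × 10^8 m³
ΔV₂ = 0.076 × 4 × 10^6 × 10.5 = 3.192 × 10^6 m³
ΔV = ΔV₁ + ΔV₂ = 1.607 × 10^8 m³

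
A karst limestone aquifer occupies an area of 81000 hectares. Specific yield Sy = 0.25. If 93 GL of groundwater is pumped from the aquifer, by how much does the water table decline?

Δh ≈ 0.459 m

A = 81000 hectares = 8.1 × 10^8 m²
ΔV = 93 GL = 9.3 × 10^7 m³
Δh = ΔV / (Sy × A) = 9.3 × 10^7 m³ / (0.25 × 8.1 × 10^8 m²) = 0.4593 m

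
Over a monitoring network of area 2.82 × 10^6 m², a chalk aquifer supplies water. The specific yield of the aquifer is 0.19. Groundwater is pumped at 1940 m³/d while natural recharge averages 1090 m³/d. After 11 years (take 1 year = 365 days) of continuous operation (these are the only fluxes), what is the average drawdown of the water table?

Net abstraction = 1940 − 1090 = 850 m³/d
t = 11 years = 4015 d
ΔV = Q × t = 850 m³/d × 4015 d = 3.413 × 10^6 m³
Δh = ΔV / (Sy × A) = 3.413 × 10^6 / (0.19 × 2.82 × 10^6) = 6.369 m

Δh ≈ 6.37 m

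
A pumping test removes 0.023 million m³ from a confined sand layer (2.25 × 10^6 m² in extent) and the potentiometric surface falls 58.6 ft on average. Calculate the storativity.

S ≈ 5.7 × 10^-4

Δh = 58.6 ft = 17.86 m
ΔV = 0.023 million m³ = 23000 m³
S = ΔV / (A × Δh) = 23000 m³ / (2.25 × 10^6 m² × 17.86 m) = 5.723 × 10^-4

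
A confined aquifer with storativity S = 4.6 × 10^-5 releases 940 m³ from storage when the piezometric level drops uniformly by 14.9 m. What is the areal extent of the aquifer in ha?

A = ΔV / (S × Δh) = 940 / (4.6 × 10^-5 × 14.9) = 1.371 × 10^6 m²
A = 1.371 × 10^6 m² = 137.1 ha

A ≈ 137 ha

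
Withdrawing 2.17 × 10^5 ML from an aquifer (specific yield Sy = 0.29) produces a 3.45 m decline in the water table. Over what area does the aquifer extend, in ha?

ΔV = 2.17 × 10^5 ML = 2.17 × 10^8 m³
A = ΔV / (Sy × Δh) = 2.17 × 10^8 / (0.29 × 3.45) = 2.169 × 10^8 m²
A = 2.169 × 10^8 m² = 21690 ha

A ≈ 21700 ha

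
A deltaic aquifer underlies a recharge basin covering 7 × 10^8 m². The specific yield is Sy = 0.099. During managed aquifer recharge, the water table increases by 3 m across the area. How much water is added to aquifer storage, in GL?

ΔV = Sy × A × Δh = 0.099 × 7 × 10^8 m² × 3 m = 2.079 × 10^8 m³
ΔV = 2.079 × 10^8 m³ = 207.9 GL

ΔV ≈ 208 GL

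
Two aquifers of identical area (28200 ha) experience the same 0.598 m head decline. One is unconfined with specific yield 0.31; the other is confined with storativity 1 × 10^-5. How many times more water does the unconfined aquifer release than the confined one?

A = 28200 ha = 2.82 × 10^8 m²
Unconfined: ΔV_u = Sy × A × Δh = 0.31 × 2.82 × 10^8 × 0.598 = 5.228 × 10^7 m³
Confined: ΔV_c = S × A × Δh = 1 × 10^-5 × 2.82 × 10^8 × 0.598 = 1686 m³
Ratio = ΔV_u / ΔV_c = Sy / S = 0.31 / 1 × 10^-5 = 31000

ΔV_u / ΔV_c ≈ 31000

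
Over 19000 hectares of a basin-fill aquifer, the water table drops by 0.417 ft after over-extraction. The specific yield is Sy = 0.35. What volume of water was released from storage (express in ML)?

A = 19000 hectares = 1.9 × 10^8 m²
Δh = 0.417 ft = 0.1271 m
ΔV = Sy × A × Δh = 0.35 × 1.9 × 10^8 m² × 0.1271 m = 8.452 × 10^6 m³
ΔV = 8.452 × 10^6 m³ = 8452 ML

ΔV ≈ 8450 ML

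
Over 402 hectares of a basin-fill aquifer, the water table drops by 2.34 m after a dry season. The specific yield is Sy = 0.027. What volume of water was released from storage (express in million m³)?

A = 402 hectares = 4.02 × 10^6 m²
ΔV = Sy × A × Δh = 0.027 × 4.02 × 10^6 m² × 2.34 m = 2.54 × 10^5 m³
ΔV = 2.54 × 10^5 m³ = 0.254 million m³

ΔV ≈ 0.254 million m³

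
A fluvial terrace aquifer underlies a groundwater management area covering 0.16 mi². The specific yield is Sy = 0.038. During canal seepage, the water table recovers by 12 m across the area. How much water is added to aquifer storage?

ΔV ≈ 1.89 × 10^5 m³

A = 0.16 mi² = 4.144 × 10^5 m²
ΔV = Sy × A × Δh = 0.038 × 4.144 × 10^5 m² × 12 m = 1.89 × 10^5 m³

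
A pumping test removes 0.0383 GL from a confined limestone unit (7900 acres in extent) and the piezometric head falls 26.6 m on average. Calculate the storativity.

S ≈ 4.5 × 10^-5

A = 7900 acres = 3.197 × 10^7 m²
ΔV = 0.0383 GL = 38300 m³
S = ΔV / (A × Δh) = 38300 m³ / (3.197 × 10^7 m² × 26.6 m) = 4.504 × 10^-5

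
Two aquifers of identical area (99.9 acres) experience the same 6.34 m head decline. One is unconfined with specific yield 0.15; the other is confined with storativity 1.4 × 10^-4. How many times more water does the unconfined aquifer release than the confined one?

ΔV_u / ΔV_c ≈ 1070

A = 99.9 acres = 4.043 × 10^5 m²
Unconfined: ΔV_u = Sy × A × Δh = 0.15 × 4.043 × 10^5 × 6.34 = 3.845 × 10^5 m³
Confined: ΔV_c = S × A × Δh = 1.4 × 10^-4 × 4.043 × 10^5 × 6.34 = 358.8 m³
Ratio = ΔV_u / ΔV_c = Sy / S = 0.15 / 1.4 × 10^-4 = 1071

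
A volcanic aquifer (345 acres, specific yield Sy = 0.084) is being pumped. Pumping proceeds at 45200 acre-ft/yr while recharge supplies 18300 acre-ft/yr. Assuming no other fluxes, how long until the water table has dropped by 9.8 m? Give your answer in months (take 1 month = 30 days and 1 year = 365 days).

A = 345 acres = 1.396 × 10^6 m²
ΔV = Sy × A × Δh = 0.084 × 1.396 × 10^6 × 9.8 = 1.149 × 10^6 m³
Net withdrawal = 45200 − 18300 = 26900 acre-ft/yr = 90910 m³/d
t = ΔV / Q = 1.149 × 10^6 m³ / 90910 m³/d = 12.64 d
t = 12.64 d ≈ 0.4214 months

t ≈ 0.421 months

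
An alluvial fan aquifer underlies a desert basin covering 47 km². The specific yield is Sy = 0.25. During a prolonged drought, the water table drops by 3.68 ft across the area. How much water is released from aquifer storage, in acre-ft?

A = 47 km² = 4.7 × 10^7 m²
Δh = 3.68 ft = 1.122 m
ΔV = Sy × A × Δh = 0.25 × 4.7 × 10^7 m² × 1.122 m = 1.318 × 10^7 m³
ΔV = 1.318 × 10^7 m³ = 10680 acre-ft

ΔV ≈ 10700 acre-ft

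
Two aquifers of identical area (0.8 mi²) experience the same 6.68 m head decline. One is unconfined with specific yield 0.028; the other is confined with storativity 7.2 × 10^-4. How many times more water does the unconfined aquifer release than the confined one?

A = 0.8 mi² = 2.072 × 10^6 m²
Unconfined: ΔV_u = Sy × A × Δh = 0.028 × 2.072 × 10^6 × 6.68 = 3.875 × 10^5 m³
Confined: ΔV_c = S × A × Δh = 7.2 × 10^-4 × 2.072 × 10^6 × 6.68 = 9965 m³
Ratio = ΔV_u / ΔV_c = Sy / S = 0.028 / 7.2 × 10^-4 = 38.89

ΔV_u / ΔV_c ≈ 38.9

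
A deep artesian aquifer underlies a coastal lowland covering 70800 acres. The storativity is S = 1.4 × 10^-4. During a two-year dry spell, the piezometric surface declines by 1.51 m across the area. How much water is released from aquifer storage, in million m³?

A = 70800 acres = 2.865 × 10^8 m²
ΔV = S × A × Δh = 1.4 × 10^-4 × 2.865 × 10^8 m² × 1.51 m = 60570 m³
ΔV = 60570 m³ = 0.06057 million m³

ΔV ≈ 0.0606 million m³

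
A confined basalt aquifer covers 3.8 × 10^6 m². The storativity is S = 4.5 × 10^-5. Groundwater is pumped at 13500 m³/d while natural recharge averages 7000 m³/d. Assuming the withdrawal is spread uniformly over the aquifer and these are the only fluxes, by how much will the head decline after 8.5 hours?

Δh ≈ 13.5 m

Net abstraction = 13500 − 7000 = 6500 m³/d
t = 8.5 hours = 0.3542 d
ΔV = Q × t = 6500 m³/d × 0.3542 d = 2302 m³
Δh = ΔV / (S × A) = 2302 / (4.5 × 10^-5 × 3.8 × 10^6) = 13.46 m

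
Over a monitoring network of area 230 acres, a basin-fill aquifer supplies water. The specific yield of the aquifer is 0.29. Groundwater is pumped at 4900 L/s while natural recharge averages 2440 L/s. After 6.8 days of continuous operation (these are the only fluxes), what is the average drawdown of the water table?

Δh ≈ 5.35 m

A = 230 acres = 9.308 × 10^5 m²
Net abstraction = 4900 − 2440 = 2460 L/s
Q_net = 2460 L/s = 2.125 × 10^5 m³/d
ΔV = Q × t = 2.125 × 10^5 m³/d × 6.8 d = 1.445 × 10^6 m³
Δh = ΔV / (Sy × A) = 1.445 × 10^6 / (0.29 × 9.308 × 10^5) = 5.354 m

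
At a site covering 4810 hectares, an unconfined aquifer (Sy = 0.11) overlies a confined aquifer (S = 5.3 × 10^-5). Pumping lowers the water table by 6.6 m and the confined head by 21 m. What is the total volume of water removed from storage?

ΔV ≈ 3.5 × 10^7 m³

A = 4810 hectares = 4.81 × 10^7 m²
Unconfined: ΔV_u = Sy × A × Δh_u = 0.11 × 4.81 × 10^7 × 6.6 = 3.492 × 10^7 m³
Confined: ΔV_c = S × A × Δh_c = 5.3 × 10^-5 × 4.81 × 10^7 × 21 = 53540 m³
Total ΔV = 3.492 × 10^7 + 53540 = 3.497 × 10^7 m³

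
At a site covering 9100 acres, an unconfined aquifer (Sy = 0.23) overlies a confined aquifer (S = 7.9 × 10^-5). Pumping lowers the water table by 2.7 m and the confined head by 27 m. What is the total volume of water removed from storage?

ΔV ≈ 2.29 × 10^7 m³

A = 9100 acres = 3.683 × 10^7 m²
Unconfined: ΔV_u = Sy × A × Δh_u = 0.23 × 3.683 × 10^7 × 2.7 = 2.287 × 10^7 m³
Confined: ΔV_c = S × A × Δh_c = 7.9 × 10^-5 × 3.683 × 10^7 × 27 = 78550 m³
Total ΔV = 2.287 × 10^7 + 78550 = 2.295 × 10^7 m³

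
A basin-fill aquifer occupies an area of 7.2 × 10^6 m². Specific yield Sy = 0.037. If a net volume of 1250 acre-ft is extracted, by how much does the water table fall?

Δh ≈ 5.79 m

ΔV = 1250 acre-ft = 1.542 × 10^6 m³
Δh = ΔV / (Sy × A) = 1.542 × 10^6 m³ / (0.037 × 7.2 × 10^6 m²) = 5.788 m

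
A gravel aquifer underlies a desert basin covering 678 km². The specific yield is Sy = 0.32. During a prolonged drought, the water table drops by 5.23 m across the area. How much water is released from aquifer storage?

A = 678 km² = 6.78 × 10^8 m²
ΔV = Sy × A × Δh = 0.32 × 6.78 × 10^8 m² × 5.23 m = 1.135 × 10^9 m³

ΔV ≈ 1.13 × 10^9 m³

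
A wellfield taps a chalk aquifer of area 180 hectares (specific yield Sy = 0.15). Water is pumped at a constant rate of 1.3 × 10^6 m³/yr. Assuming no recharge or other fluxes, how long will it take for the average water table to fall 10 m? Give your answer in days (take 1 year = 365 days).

t ≈ 758 days

A = 180 hectares = 1.8 × 10^6 m²
ΔV = Sy × A × Δh = 0.15 × 1.8 × 10^6 × 10 = 2.7 × 10^6 m³
Q = 1.3 × 10^6 m³/yr = 3562 m³/d
t = ΔV / Q = 2.7 × 10^6 m³ / 3562 m³/d = 758.1 d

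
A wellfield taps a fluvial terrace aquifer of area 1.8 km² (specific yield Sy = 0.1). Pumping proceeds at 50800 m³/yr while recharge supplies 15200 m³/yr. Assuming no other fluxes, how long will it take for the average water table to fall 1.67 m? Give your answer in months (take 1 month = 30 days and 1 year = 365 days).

A = 1.8 km² = 1.8 × 10^6 m²
ΔV = Sy × A × Δh = 0.1 × 1.8 × 10^6 × 1.67 = 3.006 × 10^5 m³
Net withdrawal = 50800 − 15200 = 35600 m³/yr = 97.53 m³/d
t = ΔV / Q = 3.006 × 10^5 m³ / 97.53 m³/d = 3082 d
t = 3082 d ≈ 102.7 months

t ≈ 103 months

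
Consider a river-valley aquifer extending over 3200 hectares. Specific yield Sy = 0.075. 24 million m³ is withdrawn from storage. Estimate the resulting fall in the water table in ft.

Δh ≈ 32.8 ft

A = 3200 hectares = 3.2 × 10^7 m²
ΔV = 24 million m³ = 2.4 × 10^7 m³
Δh = ΔV / (Sy × A) = 2.4 × 10^7 m³ / (0.075 × 3.2 × 10^7 m²) = 10 m
Δh = 10 m = 32.81 ft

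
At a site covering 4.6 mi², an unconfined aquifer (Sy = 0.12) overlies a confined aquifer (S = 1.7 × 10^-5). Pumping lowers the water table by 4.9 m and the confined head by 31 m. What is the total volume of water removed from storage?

A = 4.6 mi² = 1.191 × 10^7 m²
Unconfined: ΔV_u = Sy × A × Δh_u = 0.12 × 1.191 × 10^7 × 4.9 = 7.005 × 10^6 m³
Confined: ΔV_c = S × A × Δh_c = 1.7 × 10^-5 × 1.191 × 10^7 × 31 = 6279 m³
Total ΔV = 7.005 × 10^6 + 6279 = 7.012 × 10^6 m³

ΔV ≈ 7.01 × 10^6 m³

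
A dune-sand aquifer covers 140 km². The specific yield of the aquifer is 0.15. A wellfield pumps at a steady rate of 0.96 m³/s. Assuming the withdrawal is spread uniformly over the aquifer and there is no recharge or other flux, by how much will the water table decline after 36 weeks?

Δh ≈ 0.995 m

A = 140 km² = 1.4 × 10^8 m²
Q = 0.96 m³/s = 82940 m³/d
t = 36 weeks = 252 d
ΔV = Q × t = 82940 m³/d × 252 d = 2.09 × 10^7 m³
Δh = ΔV / (Sy × A) = 2.09 × 10^7 / (0.15 × 1.4 × 10^8) = 0.9953 m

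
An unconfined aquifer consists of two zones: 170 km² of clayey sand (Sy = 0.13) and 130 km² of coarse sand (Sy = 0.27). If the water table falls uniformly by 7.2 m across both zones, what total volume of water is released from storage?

ΔV ≈ 4.12 × 10^8 m³

A₁ = 170 km² = 1.7 × 10^8 m²; A₂ = 130 km² = 1.3 × 10^8 m²
ΔV₁ = 0.13 × 1.7 × 10^8 × 7.2 = 1.591 × 10^8 m³
ΔV₂ = 0.27 × 1.3 × 10^8 × 7.2 = 2.527 × 10^8 m³
ΔV = ΔV₁ + ΔV₂ = 4.118 × 10^8 m³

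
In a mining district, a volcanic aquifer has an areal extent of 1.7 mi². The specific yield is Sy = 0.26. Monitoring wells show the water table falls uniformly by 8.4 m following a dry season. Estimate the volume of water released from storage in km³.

A = 1.7 mi² = 4.403 × 10^6 m²
ΔV = Sy × A × Δh = 0.26 × 4.403 × 10^6 m² × 8.4 m = 9.616 × 10^6 m³
ΔV = 9.616 × 10^6 m³ = 0.009616 km³

ΔV ≈ 0.00962 km³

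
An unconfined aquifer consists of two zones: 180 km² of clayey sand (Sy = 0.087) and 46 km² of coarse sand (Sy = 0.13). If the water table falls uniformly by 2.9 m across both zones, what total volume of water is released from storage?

ΔV ≈ 6.28 × 10^7 m³

A₁ = 180 km² = 1.8 × 10^8 m²; A₂ = 46 km² = 4.6 × 10^7 m²
ΔV₁ = 0.087 × 1.8 × 10^8 × 2.9 = 4.541 × 10^7 m³
ΔV₂ = 0.13 × 4.6 × 10^7 × 2.9 = 1.734 × 10^7 m³
ΔV = ΔV₁ + ΔV₂ = 6.276 × 10^7 m³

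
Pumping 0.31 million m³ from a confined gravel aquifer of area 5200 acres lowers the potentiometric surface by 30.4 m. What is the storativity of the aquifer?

A = 5200 acres = 2.104 × 10^7 m²
ΔV = 0.31 million m³ = 3.1 × 10^5 m³
S = ΔV / (A × Δh) = 3.1 × 10^5 m³ / (2.104 × 10^7 m² × 30.4 m) = 4.846 × 10^-4

S ≈ 4.8 × 10^-4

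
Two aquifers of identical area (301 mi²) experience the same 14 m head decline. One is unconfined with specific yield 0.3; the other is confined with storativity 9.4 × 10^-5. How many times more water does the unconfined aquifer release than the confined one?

A = 301 mi² = 7.796 × 10^8 m²
Unconfined: ΔV_u = Sy × A × Δh = 0.3 × 7.796 × 10^8 × 14 = 3.274 × 10^9 m³
Confined: ΔV_c = S × A × Δh = 9.4 × 10^-5 × 7.796 × 10^8 × 14 = 1.026 × 10^6 m³
Ratio = ΔV_u / ΔV_c = Sy / S = 0.3 / 9.4 × 10^-5 = 3191

ΔV_u / ΔV_c ≈ 3190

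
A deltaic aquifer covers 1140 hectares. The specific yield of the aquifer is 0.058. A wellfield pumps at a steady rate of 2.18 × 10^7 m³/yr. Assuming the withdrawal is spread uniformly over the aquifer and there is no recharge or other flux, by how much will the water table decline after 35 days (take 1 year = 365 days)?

Δh ≈ 3.16 m

A = 1140 hectares = 1.14 × 10^7 m²
Q = 2.18 × 10^7 m³/yr = 59730 m³/d
ΔV = Q × t = 59730 m³/d × 35 d = 2.09 × 10^6 m³
Δh = ΔV / (Sy × A) = 2.09 × 10^6 / (0.058 × 1.14 × 10^7) = 3.162 m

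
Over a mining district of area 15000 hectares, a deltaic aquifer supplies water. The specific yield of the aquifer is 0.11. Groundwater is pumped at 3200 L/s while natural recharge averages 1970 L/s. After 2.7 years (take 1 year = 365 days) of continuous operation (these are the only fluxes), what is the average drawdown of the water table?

A = 15000 hectares = 1.5 × 10^8 m²
Net abstraction = 3200 − 1970 = 1230 L/s
Q_net = 1230 L/s = 1.063 × 10^5 m³/d
t = 2.7 years = 985.5 d
ΔV = Q × t = 1.063 × 10^5 m³/d × 985.5 d = 1.047 × 10^8 m³
Δh = ΔV / (Sy × A) = 1.047 × 10^8 / (0.11 × 1.5 × 10^8) = 6.347 m

Δh ≈ 6.35 m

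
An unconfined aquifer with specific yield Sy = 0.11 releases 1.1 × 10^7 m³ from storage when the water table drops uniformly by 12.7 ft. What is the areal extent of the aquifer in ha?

Δh = 12.7 ft = 3.871 m
A = ΔV / (Sy × Δh) = 1.1 × 10^7 / (0.11 × 3.871) = 2.583 × 10^7 m²
A = 2.583 × 10^7 m² = 2583 ha

A ≈ 2580 ha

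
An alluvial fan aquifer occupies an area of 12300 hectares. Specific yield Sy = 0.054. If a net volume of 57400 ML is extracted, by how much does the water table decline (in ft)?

Δh ≈ 28.4 ft

A = 12300 hectares = 1.23 × 10^8 m²
ΔV = 57400 ML = 5.74 × 10^7 m³
Δh = ΔV / (Sy × A) = 5.74 × 10^7 m³ / (0.054 × 1.23 × 10^8 m²) = 8.642 m
Δh = 8.642 m = 28.35 ft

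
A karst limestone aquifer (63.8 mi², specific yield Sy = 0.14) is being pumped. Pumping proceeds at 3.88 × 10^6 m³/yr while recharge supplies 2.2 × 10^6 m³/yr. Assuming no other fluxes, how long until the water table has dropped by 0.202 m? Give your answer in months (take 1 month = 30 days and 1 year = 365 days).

A = 63.8 mi² = 1.652 × 10^8 m²
ΔV = Sy × A × Δh = 0.14 × 1.652 × 10^8 × 0.202 = 4.673 × 10^6 m³
Net withdrawal = 3.88 × 10^6 − 2.2 × 10^6 = 1.68 × 10^6 m³/yr = 4603 m³/d
t = ΔV / Q = 4.673 × 10^6 m³ / 4603 m³/d = 1015 d
t = 1015 d ≈ 33.84 months

t ≈ 33.8 months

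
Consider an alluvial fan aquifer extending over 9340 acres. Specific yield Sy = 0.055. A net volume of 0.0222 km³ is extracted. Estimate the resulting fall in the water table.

A = 9340 acres = 3.78 × 10^7 m²
ΔV = 0.0222 km³ = 2.22 × 10^7 m³
Δh = ΔV / (Sy × A) = 2.22 × 10^7 m³ / (0.055 × 3.78 × 10^7 m²) = 10.68 m

Δh ≈ 10.7 m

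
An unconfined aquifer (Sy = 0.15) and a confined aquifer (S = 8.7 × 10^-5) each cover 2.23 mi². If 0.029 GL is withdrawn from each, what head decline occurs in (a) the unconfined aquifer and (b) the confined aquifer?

A = 2.23 mi² = 5.776 × 10^6 m²
ΔV = 0.029 GL = 29000 m³
Unconfined: Δh_u = ΔV/(Sy·A) = 29000/(0.15 × 5.776 × 10^6) = 0.03347 m
Confined: Δh_c = ΔV/(S·A) = 29000/(8.7 × 10^-5 × 5.776 × 10^6) = 57.71 m

Δh_u ≈ 0.0335 m; Δh_c ≈ 57.7 m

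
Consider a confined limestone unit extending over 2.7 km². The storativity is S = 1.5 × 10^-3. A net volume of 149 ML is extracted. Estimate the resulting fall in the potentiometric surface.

Δh ≈ 36.8 m

A = 2.7 km² = 2.7 × 10^6 m²
ΔV = 149 ML = 1.49 × 10^5 m³
Δh = ΔV / (S × A) = 1.49 × 10^5 m³ / (0.0015 × 2.7 × 10^6 m²) = 36.79 m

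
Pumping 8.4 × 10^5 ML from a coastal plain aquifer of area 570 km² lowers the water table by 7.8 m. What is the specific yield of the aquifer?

A = 570 km² = 5.7 × 10^8 m²
ΔV = 8.4 × 10^5 ML = 8.4 × 10^8 m³
Sy = ΔV / (A × Δh) = 8.4 × 10^8 m³ / (5.7 × 10^8 m² × 7.8 m) = 0.1889

Sy ≈ 0.19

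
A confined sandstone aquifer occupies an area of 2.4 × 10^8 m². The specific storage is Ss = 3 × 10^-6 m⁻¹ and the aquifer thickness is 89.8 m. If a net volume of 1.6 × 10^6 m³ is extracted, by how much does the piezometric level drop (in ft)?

S = Ss × b = 3 × 10^-6 m⁻¹ × 89.8 m = 2.694 × 10^-4
Δh = ΔV / (S × A) = 1.6 × 10^6 m³ / (2.694 × 10^-4 × 2.4 × 10^8 m²) = 24.75 m
Δh = 24.75 m = 81.19 ft

Δh ≈ 81.2 ft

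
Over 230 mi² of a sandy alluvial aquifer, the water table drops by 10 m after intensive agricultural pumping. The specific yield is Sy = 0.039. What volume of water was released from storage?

ΔV ≈ 2.32 × 10^8 m³

A = 230 mi² = 5.957 × 10^8 m²
ΔV = Sy × A × Δh = 0.039 × 5.957 × 10^8 m² × 10 m = 2.323 × 10^8 m³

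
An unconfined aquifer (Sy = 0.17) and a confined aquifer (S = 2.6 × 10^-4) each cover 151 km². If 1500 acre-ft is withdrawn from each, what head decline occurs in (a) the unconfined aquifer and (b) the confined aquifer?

Δh_u ≈ 0.0721 m; Δh_c ≈ 47.1 m

A = 151 km² = 1.51 × 10^8 m²
ΔV = 1500 acre-ft = 1.85 × 10^6 m³
Unconfined: Δh_u = ΔV/(Sy·A) = 1.85 × 10^6/(0.17 × 1.51 × 10^8) = 0.07208 m
Confined: Δh_c = ΔV/(S·A) = 1.85 × 10^6/(2.6 × 10^-4 × 1.51 × 10^8) = 47.13 m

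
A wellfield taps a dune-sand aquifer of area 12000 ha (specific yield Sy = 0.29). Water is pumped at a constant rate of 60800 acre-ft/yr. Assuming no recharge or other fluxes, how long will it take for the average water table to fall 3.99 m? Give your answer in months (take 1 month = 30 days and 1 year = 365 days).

A = 12000 ha = 1.2 × 10^8 m²
ΔV = Sy × A × Δh = 0.29 × 1.2 × 10^8 × 3.99 = 1.389 × 10^8 m³
Q = 60800 acre-ft/yr = 2.055 × 10^5 m³/d
t = ΔV / Q = 1.389 × 10^8 m³ / 2.055 × 10^5 m³/d = 675.8 d
t = 675.8 d ≈ 22.53 months

t ≈ 22.5 months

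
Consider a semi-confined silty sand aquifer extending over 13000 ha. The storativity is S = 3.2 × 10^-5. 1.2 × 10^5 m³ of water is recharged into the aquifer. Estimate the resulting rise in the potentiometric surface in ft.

Δh ≈ 94.6 ft

A = 13000 ha = 1.3 × 10^8 m²
Δh = ΔV / (S × A) = 1.2 × 10^5 m³ / (3.2 × 10^-5 × 1.3 × 10^8 m²) = 28.85 m
Δh = 28.85 m = 94.64 ft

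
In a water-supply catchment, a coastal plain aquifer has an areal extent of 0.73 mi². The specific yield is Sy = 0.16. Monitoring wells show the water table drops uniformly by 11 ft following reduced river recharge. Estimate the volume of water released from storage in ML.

ΔV ≈ 1010 ML

A = 0.73 mi² = 1.891 × 10^6 m²
Δh = 11 ft = 3.353 m
ΔV = Sy × A × Δh = 0.16 × 1.891 × 10^6 m² × 3.353 m = 1.014 × 10^6 m³
ΔV = 1.014 × 10^6 m³ = 1014 ML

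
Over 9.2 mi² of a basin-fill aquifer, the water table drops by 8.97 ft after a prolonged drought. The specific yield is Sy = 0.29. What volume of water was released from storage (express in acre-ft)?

A = 9.2 mi² = 2.383 × 10^7 m²
Δh = 8.97 ft = 2.734 m
ΔV = Sy × A × Δh = 0.29 × 2.383 × 10^7 m² × 2.734 m = 1.889 × 10^7 m³
ΔV = 1.889 × 10^7 m³ = 15320 acre-ft

ΔV ≈ 15300 acre-ft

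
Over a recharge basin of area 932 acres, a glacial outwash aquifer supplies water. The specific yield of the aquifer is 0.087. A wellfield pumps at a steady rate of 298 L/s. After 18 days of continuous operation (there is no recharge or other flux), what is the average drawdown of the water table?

A = 932 acres = 3.772 × 10^6 m²
Q = 298 L/s = 25750 m³/d
ΔV = Q × t = 25750 m³/d × 18 d = 4.634 × 10^5 m³
Δh = ΔV / (Sy × A) = 4.634 × 10^5 / (0.087 × 3.772 × 10^6) = 1.412 m

Δh ≈ 1.41 m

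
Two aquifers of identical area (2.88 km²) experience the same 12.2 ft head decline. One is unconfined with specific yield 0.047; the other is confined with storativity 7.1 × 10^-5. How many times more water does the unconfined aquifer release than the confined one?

A = 2.88 km² = 2.88 × 10^6 m²
Δh = 12.2 ft = 3.719 m
Unconfined: ΔV_u = Sy × A × Δh = 0.047 × 2.88 × 10^6 × 3.719 = 5.033 × 10^5 m³
Confined: ΔV_c = S × A × Δh = 7.1 × 10^-5 × 2.88 × 10^6 × 3.719 = 760.4 m³
Ratio = ΔV_u / ΔV_c = Sy / S = 0.047 / 7.1 × 10^-5 = 662

ΔV_u / ΔV_c ≈ 662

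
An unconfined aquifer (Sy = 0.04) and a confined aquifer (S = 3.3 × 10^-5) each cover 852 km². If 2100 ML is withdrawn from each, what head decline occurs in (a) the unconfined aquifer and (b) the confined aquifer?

Δh_u ≈ 0.0616 m; Δh_c ≈ 74.7 m

A = 852 km² = 8.52 × 10^8 m²
ΔV = 2100 ML = 2.1 × 10^6 m³
Unconfined: Δh_u = ΔV/(Sy·A) = 2.1 × 10^6/(0.04 × 8.52 × 10^8) = 0.06162 m
Confined: Δh_c = ΔV/(S·A) = 2.1 × 10^6/(3.3 × 10^-5 × 8.52 × 10^8) = 74.69 m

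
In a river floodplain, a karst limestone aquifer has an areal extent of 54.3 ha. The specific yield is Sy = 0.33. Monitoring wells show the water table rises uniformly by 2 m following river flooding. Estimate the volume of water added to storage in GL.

ΔV ≈ 0.358 GL

A = 54.3 ha = 5.43 × 10^5 m²
ΔV = Sy × A × Δh = 0.33 × 5.43 × 10^5 m² × 2 m = 3.584 × 10^5 m³
ΔV = 3.584 × 10^5 m³ = 0.3584 GL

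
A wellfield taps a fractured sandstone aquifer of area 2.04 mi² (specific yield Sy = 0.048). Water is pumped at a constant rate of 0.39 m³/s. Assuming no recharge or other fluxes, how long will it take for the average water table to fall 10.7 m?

t ≈ 80.5 days

A = 2.04 mi² = 5.284 × 10^6 m²
ΔV = Sy × A × Δh = 0.048 × 5.284 × 10^6 × 10.7 = 2.714 × 10^6 m³
Q = 0.39 m³/s = 33700 m³/d
t = ΔV / Q = 2.714 × 10^6 m³ / 33700 m³/d = 80.53 d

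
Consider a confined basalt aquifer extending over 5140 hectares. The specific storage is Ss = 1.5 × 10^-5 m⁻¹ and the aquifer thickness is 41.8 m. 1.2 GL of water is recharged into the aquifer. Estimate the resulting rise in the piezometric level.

Δh ≈ 37.2 m

S = Ss × b = 1.5 × 10^-5 m⁻¹ × 41.8 m = 6.27 × 10^-4
A = 5140 hectares = 5.14 × 10^7 m²
ΔV = 1.2 GL = 1.2 × 10^6 m³
Δh = ΔV / (S × A) = 1.2 × 10^6 m³ / (6.27 × 10^-4 × 5.14 × 10^7 m²) = 37.23 m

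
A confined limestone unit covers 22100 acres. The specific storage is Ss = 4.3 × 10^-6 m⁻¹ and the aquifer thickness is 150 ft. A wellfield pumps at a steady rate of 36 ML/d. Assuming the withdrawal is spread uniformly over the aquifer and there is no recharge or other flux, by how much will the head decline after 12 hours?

b = 150 ft = 45.72 m
S = Ss × b = 4.3 × 10^-6 m⁻¹ × 45.72 m = 1.966 × 10^-4
A = 22100 acres = 8.944 × 10^7 m²
Q = 36 ML/d = 36000 m³/d
t = 12 hours = 0.5 d
ΔV = Q × t = 36000 m³/d × 0.5 d = 18000 m³
Δh = ΔV / (S × A) = 18000 / (1.966 × 10^-4 × 8.944 × 10^7) = 1.024 m

Δh ≈ 1.02 m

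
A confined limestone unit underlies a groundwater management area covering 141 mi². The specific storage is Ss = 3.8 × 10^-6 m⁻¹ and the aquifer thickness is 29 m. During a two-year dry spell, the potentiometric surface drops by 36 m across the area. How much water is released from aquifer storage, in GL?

ΔV ≈ 1.45 GL

S = Ss × b = 3.8 × 10^-6 m⁻¹ × 29 m = 1.102 × 10^-4
A = 141 mi² = 3.652 × 10^8 m²
ΔV = S × A × Δh = 1.102 × 10^-4 × 3.652 × 10^8 m² × 36 m = 1.449 × 10^6 m³
ΔV = 1.449 × 10^6 m³ = 1.449 GL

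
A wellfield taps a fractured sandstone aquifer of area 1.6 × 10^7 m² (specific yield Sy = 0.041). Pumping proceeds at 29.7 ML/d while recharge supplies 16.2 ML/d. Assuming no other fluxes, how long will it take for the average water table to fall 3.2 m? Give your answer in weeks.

ΔV = Sy × A × Δh = 0.041 × 1.6 × 10^7 × 3.2 = 2.099 × 10^6 m³
Net withdrawal = 29.7 − 16.2 = 13.5 ML/d = 13500 m³/d
t = ΔV / Q = 2.099 × 10^6 m³ / 13500 m³/d = 155.5 d
t = 155.5 d ≈ 22.21 weeks

t ≈ 22.2 weeks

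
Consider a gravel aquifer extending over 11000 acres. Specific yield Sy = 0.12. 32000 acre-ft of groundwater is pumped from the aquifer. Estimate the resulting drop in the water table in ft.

A = 11000 acres = 4.452 × 10^7 m²
ΔV = 32000 acre-ft = 3.947 × 10^7 m³
Δh = ΔV / (Sy × A) = 3.947 × 10^7 m³ / (0.12 × 4.452 × 10^7 m²) = 7.389 m
Δh = 7.389 m = 24.24 ft

Δh ≈ 24.2 ft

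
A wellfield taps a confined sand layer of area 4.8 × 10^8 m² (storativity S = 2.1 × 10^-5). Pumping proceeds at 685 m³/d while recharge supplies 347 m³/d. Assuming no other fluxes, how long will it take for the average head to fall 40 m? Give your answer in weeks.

t ≈ 170 weeks

ΔV = S × A × Δh = 2.1 × 10^-5 × 4.8 × 10^8 × 40 = 4.032 × 10^5 m³
Net withdrawal = 685 − 347 = 338 m³/d
t = ΔV / Q = 4.032 × 10^5 m³ / 338 m³/d = 1193 d
t = 1193 d ≈ 170.4 weeks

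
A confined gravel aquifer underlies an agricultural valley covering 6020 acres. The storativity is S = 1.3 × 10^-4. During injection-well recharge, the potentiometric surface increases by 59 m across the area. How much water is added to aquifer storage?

ΔV ≈ 1.87 × 10^5 m³

A = 6020 acres = 2.436 × 10^7 m²
ΔV = S × A × Δh = 1.3 × 10^-4 × 2.436 × 10^7 m² × 59 m = 1.869 × 10^5 m³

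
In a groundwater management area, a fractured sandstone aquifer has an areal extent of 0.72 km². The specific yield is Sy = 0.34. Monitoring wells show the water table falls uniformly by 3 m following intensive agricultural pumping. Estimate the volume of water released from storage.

ΔV ≈ 7.34 × 10^5 m³

A = 0.72 km² = 7.2 × 10^5 m²
ΔV = Sy × A × Δh = 0.34 × 7.2 × 10^5 m² × 3 m = 7.344 × 10^5 m³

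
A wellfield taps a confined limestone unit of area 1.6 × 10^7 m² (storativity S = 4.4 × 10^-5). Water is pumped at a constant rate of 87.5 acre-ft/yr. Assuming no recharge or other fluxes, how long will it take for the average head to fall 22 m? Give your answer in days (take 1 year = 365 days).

ΔV = S × A × Δh = 4.4 × 10^-5 × 1.6 × 10^7 × 22 = 15490 m³
Q = 87.5 acre-ft/yr = 295.7 m³/d
t = ΔV / Q = 15490 m³ / 295.7 m³/d = 52.38 d

t ≈ 52.4 days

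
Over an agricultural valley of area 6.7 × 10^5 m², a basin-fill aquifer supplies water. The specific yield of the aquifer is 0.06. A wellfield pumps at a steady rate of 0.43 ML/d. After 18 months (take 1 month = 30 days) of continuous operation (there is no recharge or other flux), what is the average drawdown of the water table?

Q = 0.43 ML/d = 430 m³/d
t = 18 months = 540 d
ΔV = Q × t = 430 m³/d × 540 d = 2.322 × 10^5 m³
Δh = ΔV / (Sy × A) = 2.322 × 10^5 / (0.06 × 6.7 × 10^5) = 5.776 m

Δh ≈ 5.78 m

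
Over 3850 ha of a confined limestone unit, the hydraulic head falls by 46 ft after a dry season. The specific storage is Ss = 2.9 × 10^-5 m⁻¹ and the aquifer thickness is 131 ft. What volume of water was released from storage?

ΔV ≈ 6.25 × 10^5 m³

b = 131 ft = 39.93 m
S = Ss × b = 2.9 × 10^-5 m⁻¹ × 39.93 m = 1.158 × 10^-3
A = 3850 ha = 3.85 × 10^7 m²
Δh = 46 ft = 14.02 m
ΔV = S × A × Δh = 0.001158 × 3.85 × 10^7 m² × 14.02 m = 6.251 × 10^5 m³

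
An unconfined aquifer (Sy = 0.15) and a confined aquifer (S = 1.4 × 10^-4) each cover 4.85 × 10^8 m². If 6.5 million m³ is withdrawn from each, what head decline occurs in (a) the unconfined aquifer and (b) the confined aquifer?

ΔV = 6.5 million m³ = 6.5 × 10^6 m³
Unconfined: Δh_u = ΔV/(Sy·A) = 6.5 × 10^6/(0.15 × 4.85 × 10^8) = 0.08935 m
Confined: Δh_c = ΔV/(S·A) = 6.5 × 10^6/(1.4 × 10^-4 × 4.85 × 10^8) = 95.73 m

Δh_u ≈ 0.0893 m; Δh_c ≈ 95.7 m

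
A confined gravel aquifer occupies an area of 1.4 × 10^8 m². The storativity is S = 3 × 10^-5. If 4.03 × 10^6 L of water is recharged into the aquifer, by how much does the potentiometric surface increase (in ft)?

Δh ≈ 3.15 ft

ΔV = 4.03 × 10^6 L = 4030 m³
Δh = ΔV / (S × A) = 4030 m³ / (3 × 10^-5 × 1.4 × 10^8 m²) = 0.9595 m
Δh = 0.9595 m = 3.148 ft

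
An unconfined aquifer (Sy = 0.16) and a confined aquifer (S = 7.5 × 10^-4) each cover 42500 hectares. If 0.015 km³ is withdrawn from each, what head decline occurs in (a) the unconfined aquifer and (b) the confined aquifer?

Δh_u ≈ 0.221 m; Δh_c ≈ 47.1 m

A = 42500 hectares = 4.25 × 10^8 m²
ΔV = 0.015 km³ = 1.5 × 10^7 m³
Unconfined: Δh_u = ΔV/(Sy·A) = 1.5 × 10^7/(0.16 × 4.25 × 10^8) = 0.2206 m
Confined: Δh_c = ΔV/(S·A) = 1.5 × 10^7/(7.5 × 10^-4 × 4.25 × 10^8) = 47.06 m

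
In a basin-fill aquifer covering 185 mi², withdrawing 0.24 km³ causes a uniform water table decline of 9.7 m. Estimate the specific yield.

Sy ≈ 0.052

A = 185 mi² = 4.791 × 10^8 m²
ΔV = 0.24 km³ = 2.4 × 10^8 m³
Sy = ΔV / (A × Δh) = 2.4 × 10^8 m³ / (4.791 × 10^8 m² × 9.7 m) = 0.05164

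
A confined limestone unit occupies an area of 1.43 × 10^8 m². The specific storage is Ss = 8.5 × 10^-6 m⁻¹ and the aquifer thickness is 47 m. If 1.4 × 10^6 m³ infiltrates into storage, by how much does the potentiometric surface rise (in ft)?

Δh ≈ 80.4 ft

S = Ss × b = 8.5 × 10^-6 m⁻¹ × 47 m = 3.995 × 10^-4
Δh = ΔV / (S × A) = 1.4 × 10^6 m³ / (3.995 × 10^-4 × 1.43 × 10^8 m²) = 24.51 m
Δh = 24.51 m = 80.4 ft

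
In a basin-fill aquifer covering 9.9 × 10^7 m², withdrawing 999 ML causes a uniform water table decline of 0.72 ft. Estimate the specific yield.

Δh = 0.72 ft = 0.2195 m
ΔV = 999 ML = 9.99 × 10^5 m³
Sy = ΔV / (A × Δh) = 9.99 × 10^5 m³ / (9.9 × 10^7 m² × 0.2195 m) = 0.04598

Sy ≈ 0.046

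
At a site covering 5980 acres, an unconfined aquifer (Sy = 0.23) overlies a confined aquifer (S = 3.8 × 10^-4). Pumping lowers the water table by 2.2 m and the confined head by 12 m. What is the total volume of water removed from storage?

A = 5980 acres = 2.42 × 10^7 m²
Unconfined: ΔV_u = Sy × A × Δh_u = 0.23 × 2.42 × 10^7 × 2.2 = 1.225 × 10^7 m³
Confined: ΔV_c = S × A × Δh_c = 3.8 × 10^-4 × 2.42 × 10^7 × 12 = 1.104 × 10^5 m³
Total ΔV = 1.225 × 10^7 + 1.104 × 10^5 = 1.236 × 10^7 m³

ΔV ≈ 1.24 × 10^7 m³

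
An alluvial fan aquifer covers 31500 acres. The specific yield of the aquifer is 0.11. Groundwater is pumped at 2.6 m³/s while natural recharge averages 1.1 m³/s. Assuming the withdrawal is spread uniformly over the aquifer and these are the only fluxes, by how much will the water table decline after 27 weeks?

Δh ≈ 1.75 m

A = 31500 acres = 1.275 × 10^8 m²
Net abstraction = 2.6 − 1.1 = 1.5 m³/s
Q_net = 1.5 m³/s = 1.296 × 10^5 m³/d
t = 27 weeks = 189 d
ΔV = Q × t = 1.296 × 10^5 m³/d × 189 d = 2.449 × 10^7 m³
Δh = ΔV / (Sy × A) = 2.449 × 10^7 / (0.11 × 1.275 × 10^8) = 1.747 m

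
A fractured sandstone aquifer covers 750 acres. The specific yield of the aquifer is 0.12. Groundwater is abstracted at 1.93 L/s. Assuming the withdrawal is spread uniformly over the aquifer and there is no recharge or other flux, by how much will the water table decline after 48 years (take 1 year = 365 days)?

Δh ≈ 8.02 m

A = 750 acres = 3.035 × 10^6 m²
Q = 1.93 L/s = 166.8 m³/d
t = 48 years = 17520 d
ΔV = Q × t = 166.8 m³/d × 17520 d = 2.921 × 10^6 m³
Δh = ΔV / (Sy × A) = 2.921 × 10^6 / (0.12 × 3.035 × 10^6) = 8.021 m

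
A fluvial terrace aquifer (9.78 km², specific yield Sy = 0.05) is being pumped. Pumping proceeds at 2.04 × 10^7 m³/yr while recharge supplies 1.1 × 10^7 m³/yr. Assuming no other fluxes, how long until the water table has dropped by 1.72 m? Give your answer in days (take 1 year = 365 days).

A = 9.78 km² = 9.78 × 10^6 m²
ΔV = Sy × A × Δh = 0.05 × 9.78 × 10^6 × 1.72 = 8.411 × 10^5 m³
Net withdrawal = 2.04 × 10^7 − 1.1 × 10^7 = 9.4 × 10^6 m³/yr = 25750 m³/d
t = ΔV / Q = 8.411 × 10^5 m³ / 25750 m³/d = 32.66 d

t ≈ 32.7 days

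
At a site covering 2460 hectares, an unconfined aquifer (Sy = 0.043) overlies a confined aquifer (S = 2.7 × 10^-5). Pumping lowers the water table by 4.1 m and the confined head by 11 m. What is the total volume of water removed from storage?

ΔV ≈ 4.34 × 10^6 m³

A = 2460 hectares = 2.46 × 10^7 m²
Unconfined: ΔV_u = Sy × A × Δh_u = 0.043 × 2.46 × 10^7 × 4.1 = 4.337 × 10^6 m³
Confined: ΔV_c = S × A × Δh_c = 2.7 × 10^-5 × 2.46 × 10^7 × 11 = 7306 m³
Total ΔV = 4.337 × 10^6 + 7306 = 4.344 × 10^6 m³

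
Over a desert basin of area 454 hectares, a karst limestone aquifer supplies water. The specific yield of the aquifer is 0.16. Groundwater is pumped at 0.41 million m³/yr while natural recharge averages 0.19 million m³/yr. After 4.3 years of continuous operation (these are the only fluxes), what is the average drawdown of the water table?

Δh ≈ 1.3 m

A = 454 hectares = 4.54 × 10^6 m²
Net abstraction = 0.41 − 0.19 = 0.22 million m³/yr
Q_net = 0.22 million m³/yr = 602.7 m³/d
t = 4.3 years = 1570 d
ΔV = Q × t = 602.7 m³/d × 1570 d = 9.46 × 10^5 m³
Δh = ΔV / (Sy × A) = 9.46 × 10^5 / (0.16 × 4.54 × 10^6) = 1.302 m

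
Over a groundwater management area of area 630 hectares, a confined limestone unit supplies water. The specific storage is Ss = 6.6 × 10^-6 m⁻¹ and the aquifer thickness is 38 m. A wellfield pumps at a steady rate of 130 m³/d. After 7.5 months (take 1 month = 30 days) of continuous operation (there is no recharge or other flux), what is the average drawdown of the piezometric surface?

Δh ≈ 18.5 m

S = Ss × b = 6.6 × 10^-6 m⁻¹ × 38 m = 2.508 × 10^-4
A = 630 hectares = 6.3 × 10^6 m²
t = 7.5 months = 225 d
ΔV = Q × t = 130 m³/d × 225 d = 29250 m³
Δh = ΔV / (S × A) = 29250 / (2.508 × 10^-4 × 6.3 × 10^6) = 18.51 m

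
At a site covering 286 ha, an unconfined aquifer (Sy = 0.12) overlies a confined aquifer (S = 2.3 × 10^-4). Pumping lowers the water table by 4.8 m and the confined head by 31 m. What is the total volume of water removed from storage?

ΔV ≈ 1.67 × 10^6 m³

A = 286 ha = 2.86 × 10^6 m²
Unconfined: ΔV_u = Sy × A × Δh_u = 0.12 × 2.86 × 10^6 × 4.8 = 1.647 × 10^6 m³
Confined: ΔV_c = S × A × Δh_c = 2.3 × 10^-4 × 2.86 × 10^6 × 31 = 20390 m³
Total ΔV = 1.647 × 10^6 + 20390 = 1.668 × 10^6 m³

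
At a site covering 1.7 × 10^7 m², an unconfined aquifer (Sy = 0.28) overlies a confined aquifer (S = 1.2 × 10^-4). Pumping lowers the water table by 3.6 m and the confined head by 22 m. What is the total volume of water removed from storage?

Unconfined: ΔV_u = Sy × A × Δh_u = 0.28 × 1.7 × 10^7 × 3.6 = 1.714 × 10^7 m³
Confined: ΔV_c = S × A × Δh_c = 1.2 × 10^-4 × 1.7 × 10^7 × 22 = 44880 m³
Total ΔV = 1.714 × 10^7 + 44880 = 1.718 × 10^7 m³

ΔV ≈ 1.72 × 10^7 m³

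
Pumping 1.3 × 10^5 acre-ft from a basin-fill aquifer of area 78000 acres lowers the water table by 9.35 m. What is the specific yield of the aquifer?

Sy ≈ 0.054

A = 78000 acres = 3.157 × 10^8 m²
ΔV = 1.3 × 10^5 acre-ft = 1.604 × 10^8 m³
Sy = ΔV / (A × Δh) = 1.604 × 10^8 m³ / (3.157 × 10^8 m² × 9.35 m) = 0.05433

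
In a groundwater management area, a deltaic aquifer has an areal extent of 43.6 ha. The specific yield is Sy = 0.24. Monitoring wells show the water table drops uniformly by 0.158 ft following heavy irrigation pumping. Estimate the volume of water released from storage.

ΔV ≈ 5040 m³

A = 43.6 ha = 4.36 × 10^5 m²
Δh = 0.158 ft = 0.04816 m
ΔV = Sy × A × Δh = 0.24 × 4.36 × 10^5 m² × 0.04816 m = 5039 m³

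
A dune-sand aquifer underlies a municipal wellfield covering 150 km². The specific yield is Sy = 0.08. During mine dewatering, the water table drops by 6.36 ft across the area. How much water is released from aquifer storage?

A = 150 km² = 1.5 × 10^8 m²
Δh = 6.36 ft = 1.939 m
ΔV = Sy × A × Δh = 0.08 × 1.5 × 10^8 m² × 1.939 m = 2.326 × 10^7 m³

ΔV ≈ 2.33 × 10^7 m³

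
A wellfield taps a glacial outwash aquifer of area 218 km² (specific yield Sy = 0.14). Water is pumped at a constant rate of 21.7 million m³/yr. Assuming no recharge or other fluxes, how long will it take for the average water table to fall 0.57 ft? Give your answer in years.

t ≈ 0.244 years

A = 218 km² = 2.18 × 10^8 m²
Δh = 0.57 ft = 0.1737 m
ΔV = Sy × A × Δh = 0.14 × 2.18 × 10^8 × 0.1737 = 5.302 × 10^6 m³
Q = 21.7 million m³/yr = 59450 m³/d
t = ΔV / Q = 5.302 × 10^6 m³ / 59450 m³/d = 89.19 d
t = 89.19 d ≈ 0.2444 years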